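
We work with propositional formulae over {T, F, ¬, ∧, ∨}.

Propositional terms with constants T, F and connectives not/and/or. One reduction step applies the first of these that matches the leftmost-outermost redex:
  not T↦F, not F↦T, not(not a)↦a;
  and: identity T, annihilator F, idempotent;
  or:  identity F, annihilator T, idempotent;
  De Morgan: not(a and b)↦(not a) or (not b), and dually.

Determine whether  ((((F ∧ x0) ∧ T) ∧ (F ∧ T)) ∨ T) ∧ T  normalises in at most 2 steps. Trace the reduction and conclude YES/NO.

Answer: YES — reaches normal form T in 2 ≤ 2 steps

Reduction:
  start: ((((F ∧ x0) ∧ T) ∧ (F ∧ T)) ∨ T) ∧ T
  [1] (((F ∧ x0) ∧ T) ∧ (F ∧ T)) ∨ T
  [2] T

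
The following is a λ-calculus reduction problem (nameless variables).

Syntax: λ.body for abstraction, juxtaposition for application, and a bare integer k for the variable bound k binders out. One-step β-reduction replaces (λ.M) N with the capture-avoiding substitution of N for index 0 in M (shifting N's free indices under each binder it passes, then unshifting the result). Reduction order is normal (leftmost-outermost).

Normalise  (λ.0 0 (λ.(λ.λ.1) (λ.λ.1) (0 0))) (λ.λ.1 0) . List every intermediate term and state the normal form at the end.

Answer: normal form = λ.λ.λ.1  (in 7 steps)

Working:
  start: (λ.0 0 (λ.(λ.λ.1) (λ.λ.1) (0 0))) (λ.λ.1 0)
  step 1: (λ.λ.1 0) (λ.λ.1 0) (λ.(λ.λ.1) (λ.λ.1) (0 0))
  step 2: (λ.(λ.λ.1 0) 0) (λ.(λ.λ.1) (λ.λ.1) (0 0))
  step 3: (λ.λ.1 0) (λ.(λ.λ.1) (λ.λ.1) (0 0))
  step 4: λ.(λ.(λ.λ.1) (λ.λ.1) (0 0)) 0
  step 5: λ.(λ.λ.1) (λ.λ.1) (0 0)
  step 6: λ.(λ.λ.λ.1) (0 0)
  step 7: λ.λ.λ.1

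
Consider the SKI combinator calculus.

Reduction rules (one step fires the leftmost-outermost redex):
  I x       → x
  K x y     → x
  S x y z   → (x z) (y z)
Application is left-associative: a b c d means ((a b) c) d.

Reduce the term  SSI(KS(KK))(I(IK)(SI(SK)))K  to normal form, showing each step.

Answer: normal form = SK(S(K(SI(SK)))K)  (in 22 steps)

Derivation:
  start: SSI(KS(KK))(I(IK)(SI(SK)))K
  step 1: S(KS(KK))(I(KS(KK)))(I(IK)(SI(SK)))K
  step 2: KS(KK)(I(IK)(SI(SK)))(I(KS(KK))(I(IK)(SI(SK))))K
  step 3: S(I(IK)(SI(SK)))(I(KS(KK))(I(IK)(SI(SK))))K
  step 4: I(IK)(SI(SK))K(I(KS(KK))(I(IK)(SI(SK)))K)
  step 5: IK(SI(SK))K(I(KS(KK))(I(IK)(SI(SK)))K)
  step 6: K(SI(SK))K(I(KS(KK))(I(IK)(SI(SK)))K)
  step 7: SI(SK)(I(KS(KK))(I(IK)(SI(SK)))K)
  step 8: I(I(KS(KK))(I(IK)(SI(SK)))K)(SK(I(KS(KK))(I(IK)(SI(SK)))K))
  step 9: I(KS(KK))(I(IK)(SI(SK)))K(SK(I(KS(KK))(I(IK)(SI(SK)))K))
  step 10: KS(KK)(I(IK)(SI(SK)))K(SK(I(KS(KK))(I(IK)(SI(SK)))K))
  step 11: S(I(IK)(SI(SK)))K(SK(I(KS(KK))(I(IK)(SI(SK)))K))
  step 12: I(IK)(SI(SK))(SK(I(KS(KK))(I(IK)(SI(SK)))K))(K(SK(I(KS(KK))(I(IK)(SI(SK)))K)))
  step 13: IK(SI(SK))(SK(I(KS(KK))(I(IK)(SI(SK)))K))(K(SK(I(KS(KK))(I(IK)(SI(SK)))K)))
  step 14: K(SI(SK))(SK(I(KS(KK))(I(IK)(SI(SK)))K))(K(SK(I(KS(KK))(I(IK)(SI(SK)))K)))
  step 15: SI(SK)(K(SK(I(KS(KK))(I(IK)(SI(SK)))K)))
  step 16: I(K(SK(I(KS(KK))(I(IK)(SI(SK)))K)))(SK(K(SK(I(KS(KK))(I(IK)(SI(SK)))K))))
  step 17: K(SK(I(KS(KK))(I(IK)(SI(SK)))K))(SK(K(SK(I(KS(KK))(I(IK)(SI(SK)))K))))
  step 18: SK(I(KS(KK))(I(IK)(SI(SK)))K)
  step 19: SK(KS(KK)(I(IK)(SI(SK)))K)
  step 20: SK(S(I(IK)(SI(SK)))K)
  step 21: SK(S(IK(SI(SK)))K)
  step 22: SK(S(K(SI(SK)))K)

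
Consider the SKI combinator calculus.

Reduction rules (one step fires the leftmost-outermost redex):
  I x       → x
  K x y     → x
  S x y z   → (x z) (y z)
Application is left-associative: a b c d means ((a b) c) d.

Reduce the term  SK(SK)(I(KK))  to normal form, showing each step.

  start: SK(SK)(I(KK))
  →1  K(I(KK))(SK(I(KK)))
  →2  I(KK)
  →3  KK

Answer: normal form = KK  (in 3 steps)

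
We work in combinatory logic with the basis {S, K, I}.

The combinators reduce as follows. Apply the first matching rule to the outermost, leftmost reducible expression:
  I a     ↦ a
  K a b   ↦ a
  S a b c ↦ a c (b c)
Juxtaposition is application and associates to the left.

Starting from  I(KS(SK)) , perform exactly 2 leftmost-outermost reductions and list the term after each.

  start: I(KS(SK))
  step 1: KS(SK)
  step 2: S

Answer: after 2 steps: S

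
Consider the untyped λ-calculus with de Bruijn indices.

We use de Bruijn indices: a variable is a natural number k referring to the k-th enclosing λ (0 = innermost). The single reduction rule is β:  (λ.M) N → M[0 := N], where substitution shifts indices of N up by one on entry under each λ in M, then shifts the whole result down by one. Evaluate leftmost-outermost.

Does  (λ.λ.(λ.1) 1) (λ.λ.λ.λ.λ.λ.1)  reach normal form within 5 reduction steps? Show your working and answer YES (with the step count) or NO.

Answer: YES — reaches normal form λ.0 in 2 ≤ 5 steps

Reduction:
  start: (λ.λ.(λ.1) 1) (λ.λ.λ.λ.λ.λ.1)
  [1] λ.(λ.1) (λ.λ.λ.λ.λ.λ.1)
  [2] λ.0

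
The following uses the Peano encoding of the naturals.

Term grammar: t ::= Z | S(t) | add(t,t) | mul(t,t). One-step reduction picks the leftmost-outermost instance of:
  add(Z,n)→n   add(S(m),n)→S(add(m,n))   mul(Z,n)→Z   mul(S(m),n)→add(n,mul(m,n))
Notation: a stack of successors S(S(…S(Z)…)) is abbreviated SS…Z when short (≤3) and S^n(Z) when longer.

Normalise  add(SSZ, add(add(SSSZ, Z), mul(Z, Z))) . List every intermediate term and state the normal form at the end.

Answer: normal form = S^5(Z)  (in 12 steps)

Derivation:
  start: add(SSZ, add(add(SSSZ, Z), mul(Z, Z)))
  step 1: S(add(SZ, add(add(SSSZ, Z), mul(Z, Z))))
  step 2: S(S(add(Z, add(add(SSSZ, Z), mul(Z, Z)))))
  step 3: S(S(add(add(SSSZ, Z), mul(Z, Z))))
  step 4: S(S(add(S(add(SSZ, Z)), mul(Z, Z))))
  step 5: S(S(S(add(add(SSZ, Z), mul(Z, Z)))))
  step 6: S(S(S(add(S(add(SZ, Z)), mul(Z, Z)))))
  step 7: S(S(S(S(add(add(SZ, Z), mul(Z, Z))))))
  step 8: S(S(S(S(add(S(add(Z, Z)), mul(Z, Z))))))
  step 9: S(S(S(S(S(add(add(Z, Z), mul(Z, Z)))))))
  step 10: S(S(S(S(S(add(Z, mul(Z, Z)))))))
  step 11: S(S(S(S(S(mul(Z, Z))))))
  step 12: S^5(Z)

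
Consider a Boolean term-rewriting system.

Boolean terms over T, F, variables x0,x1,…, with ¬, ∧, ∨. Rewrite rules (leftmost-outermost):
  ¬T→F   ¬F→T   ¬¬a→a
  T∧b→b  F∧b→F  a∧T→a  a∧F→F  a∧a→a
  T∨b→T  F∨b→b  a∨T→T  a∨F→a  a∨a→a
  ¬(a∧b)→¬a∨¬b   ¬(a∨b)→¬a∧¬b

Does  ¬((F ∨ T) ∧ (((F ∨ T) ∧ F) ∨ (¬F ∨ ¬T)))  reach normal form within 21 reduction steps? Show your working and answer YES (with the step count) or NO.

  start: ¬((F ∨ T) ∧ (((F ∨ T) ∧ F) ∨ (¬F ∨ ¬T)))
  step 1: ¬(F ∨ T) ∨ ¬(((F ∨ T) ∧ F) ∨ (¬F ∨ ¬T))
  step 2: (¬F ∧ ¬T) ∨ ¬(((F ∨ T) ∧ F) ∨ (¬F ∨ ¬T))
  step 3: (T ∧ ¬T) ∨ ¬(((F ∨ T) ∧ F) ∨ (¬F ∨ ¬T))
  step 4: ¬T ∨ ¬(((F ∨ T) ∧ F) ∨ (¬F ∨ ¬T))
  step 5: F ∨ ¬(((F ∨ T) ∧ F) ∨ (¬F ∨ ¬T))
  step 6: ¬(((F ∨ T) ∧ F) ∨ (¬F ∨ ¬T))
  step 7: ¬((F ∨ T) ∧ F) ∧ ¬(¬F ∨ ¬T)
  step 8: (¬(F ∨ T) ∨ ¬F) ∧ ¬(¬F ∨ ¬T)
  step 9: ((¬F ∧ ¬T) ∨ ¬F) ∧ ¬(¬F ∨ ¬T)
  step 10: ((T ∧ ¬T) ∨ ¬F) ∧ ¬(¬F ∨ ¬T)
  step 11: (¬T ∨ ¬F) ∧ ¬(¬F ∨ ¬T)
  step 12: (F ∨ ¬F) ∧ ¬(¬F ∨ ¬T)
  step 13: ¬F ∧ ¬(¬F ∨ ¬T)
  step 14: T ∧ ¬(¬F ∨ ¬T)
  step 15: ¬(¬F ∨ ¬T)
  step 16: ¬¬F ∧ ¬¬T
  step 17: F ∧ ¬¬T
  step 18: F

Answer: YES — reaches normal form F in 18 ≤ 21 steps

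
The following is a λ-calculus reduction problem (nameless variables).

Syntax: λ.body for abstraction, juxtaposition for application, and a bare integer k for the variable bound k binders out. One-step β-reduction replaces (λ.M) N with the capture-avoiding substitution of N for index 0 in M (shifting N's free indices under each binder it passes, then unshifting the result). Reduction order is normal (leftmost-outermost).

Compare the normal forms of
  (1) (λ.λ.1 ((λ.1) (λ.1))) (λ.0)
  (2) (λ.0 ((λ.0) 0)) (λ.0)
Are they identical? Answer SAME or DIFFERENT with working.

Term A:
  start: (λ.λ.1 ((λ.1) (λ.1))) (λ.0)
  [1] λ.(λ.0) ((λ.1) (λ.1))
  [2] λ.(λ.1) (λ.1)
  [3] λ.0

Term B:
  start: (λ.0 ((λ.0) 0)) (λ.0)
  [1] (λ.0) ((λ.0) (λ.0))
  [2] (λ.0) (λ.0)
  [3] λ.0

Answer: SAME — A ⇓ λ.0, B ⇓ λ.0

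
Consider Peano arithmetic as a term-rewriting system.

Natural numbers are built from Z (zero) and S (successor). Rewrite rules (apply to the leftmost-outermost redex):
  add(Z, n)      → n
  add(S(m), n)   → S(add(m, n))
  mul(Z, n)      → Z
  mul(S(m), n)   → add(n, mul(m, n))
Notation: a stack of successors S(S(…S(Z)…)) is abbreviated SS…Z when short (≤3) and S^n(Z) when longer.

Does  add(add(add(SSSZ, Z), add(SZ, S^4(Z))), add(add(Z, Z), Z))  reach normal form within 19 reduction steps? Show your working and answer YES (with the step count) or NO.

  start: add(add(add(SSSZ, Z), add(SZ, S^4(Z))), add(add(Z, Z), Z))
  [1] add(add(S(add(SSZ, Z)), add(SZ, S^4(Z))), add(add(Z, Z), Z))
  [2] add(S(add(add(SSZ, Z), add(SZ, S^4(Z)))), add(add(Z, Z), Z))
  [3] S(add(add(add(SSZ, Z), add(SZ, S^4(Z))), add(add(Z, Z), Z)))
  [4] S(add(add(S(add(SZ, Z)), add(SZ, S^4(Z))), add(add(Z, Z), Z)))
  [5] S(add(S(add(add(SZ, Z), add(SZ, S^4(Z)))), add(add(Z, Z), Z)))
  [6] S(S(add(add(add(SZ, Z), add(SZ, S^4(Z))), add(add(Z, Z), Z))))
  [7] S(S(add(add(S(add(Z, Z)), add(SZ, S^4(Z))), add(add(Z, Z), Z))))
  [8] S(S(add(S(add(add(Z, Z), add(SZ, S^4(Z)))), add(add(Z, Z), Z))))
  [9] S(S(S(add(add(add(Z, Z), add(SZ, S^4(Z))), add(add(Z, Z), Z)))))
  [10] S(S(S(add(add(Z, add(SZ, S^4(Z))), add(add(Z, Z), Z)))))
  [11] S(S(S(add(add(SZ, S^4(Z)), add(add(Z, Z), Z)))))
  [12] S(S(S(add(S(add(Z, S^4(Z))), add(add(Z, Z), Z)))))
  [13] S(S(S(S(add(add(Z, S^4(Z)), add(add(Z, Z), Z))))))
  [14] S(S(S(S(add(S^4(Z), add(add(Z, Z), Z))))))
  [15] S(S(S(S(S(add(SSSZ, add(add(Z, Z), Z)))))))
  [16] S(S(S(S(S(S(add(SSZ, add(add(Z, Z), Z))))))))
  [17] S(S(S(S(S(S(S(add(SZ, add(add(Z, Z), Z)))))))))
  [18] S(S(S(S(S(S(S(S(add(Z, add(add(Z, Z), Z))))))))))
  [19] S(S(S(S(S(S(S(S(add(add(Z, Z), Z)))))))))

Answer: NO — after 19 steps the term is S(S(S(S(S(S(S(S(add(add(Z, Z), Z))))))))), not yet normal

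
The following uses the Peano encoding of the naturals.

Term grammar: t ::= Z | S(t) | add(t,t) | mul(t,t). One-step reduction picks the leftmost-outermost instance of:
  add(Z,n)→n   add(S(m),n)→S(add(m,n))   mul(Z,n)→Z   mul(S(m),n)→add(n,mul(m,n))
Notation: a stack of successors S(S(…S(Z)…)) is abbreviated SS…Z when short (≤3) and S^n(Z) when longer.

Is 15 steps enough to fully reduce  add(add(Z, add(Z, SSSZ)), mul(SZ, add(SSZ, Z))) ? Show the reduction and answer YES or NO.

  start: add(add(Z, add(Z, SSSZ)), mul(SZ, add(SSZ, Z)))
  step 1: add(add(Z, SSSZ), mul(SZ, add(SSZ, Z)))
  step 2: add(SSSZ, mul(SZ, add(SSZ, Z)))
  step 3: S(add(SSZ, mul(SZ, add(SSZ, Z))))
  step 4: S(S(add(SZ, mul(SZ, add(SSZ, Z)))))
  step 5: S(S(S(add(Z, mul(SZ, add(SSZ, Z))))))
  step 6: S(S(S(mul(SZ, add(SSZ, Z)))))
  step 7: S(S(S(add(add(SSZ, Z), mul(Z, add(SSZ, Z))))))
  step 8: S(S(S(add(S(add(SZ, Z)), mul(Z, add(SSZ, Z))))))
  step 9: S(S(S(S(add(add(SZ, Z), mul(Z, add(SSZ, Z)))))))
  step 10: S(S(S(S(add(S(add(Z, Z)), mul(Z, add(SSZ, Z)))))))
  step 11: S(S(S(S(S(add(add(Z, Z), mul(Z, add(SSZ, Z))))))))
  step 12: S(S(S(S(S(add(Z, mul(Z, add(SSZ, Z))))))))
  step 13: S(S(S(S(S(mul(Z, add(SSZ, Z)))))))
  step 14: S^5(Z)

Answer: YES — reaches normal form S^5(Z) in 14 ≤ 15 steps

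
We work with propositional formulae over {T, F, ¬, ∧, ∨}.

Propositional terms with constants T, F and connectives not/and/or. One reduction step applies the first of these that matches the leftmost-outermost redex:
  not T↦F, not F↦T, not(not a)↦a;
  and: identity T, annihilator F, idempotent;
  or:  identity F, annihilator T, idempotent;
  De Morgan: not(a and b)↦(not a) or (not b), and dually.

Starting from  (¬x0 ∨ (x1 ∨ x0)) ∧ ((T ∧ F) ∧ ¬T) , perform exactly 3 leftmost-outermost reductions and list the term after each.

Answer: after 3 steps: F

Reduction:
  start: (¬x0 ∨ (x1 ∨ x0)) ∧ ((T ∧ F) ∧ ¬T)
  [1] (¬x0 ∨ (x1 ∨ x0)) ∧ (F ∧ ¬T)
  [2] (¬x0 ∨ (x1 ∨ x0)) ∧ F
  [3] F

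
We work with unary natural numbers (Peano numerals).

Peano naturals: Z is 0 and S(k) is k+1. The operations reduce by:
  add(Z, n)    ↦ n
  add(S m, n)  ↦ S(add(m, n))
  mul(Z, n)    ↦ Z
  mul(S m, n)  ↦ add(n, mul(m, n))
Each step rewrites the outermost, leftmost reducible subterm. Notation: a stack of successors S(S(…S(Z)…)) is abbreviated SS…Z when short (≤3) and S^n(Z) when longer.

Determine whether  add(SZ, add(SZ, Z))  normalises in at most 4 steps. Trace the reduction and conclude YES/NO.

  start: add(SZ, add(SZ, Z))
  [1] S(add(Z, add(SZ, Z)))
  [2] S(add(SZ, Z))
  [3] S(S(add(Z, Z)))
  [4] SSZ

Answer: YES — reaches normal form SSZ in 4 ≤ 4 steps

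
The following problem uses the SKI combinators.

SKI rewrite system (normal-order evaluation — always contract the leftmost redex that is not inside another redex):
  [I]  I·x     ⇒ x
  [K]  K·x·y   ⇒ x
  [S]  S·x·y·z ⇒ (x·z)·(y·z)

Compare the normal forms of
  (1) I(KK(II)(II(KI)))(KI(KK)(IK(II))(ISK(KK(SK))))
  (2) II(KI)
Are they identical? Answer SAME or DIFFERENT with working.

Term A:
  start: I(KK(II)(II(KI)))(KI(KK)(IK(II))(ISK(KK(SK))))
  step 1: KK(II)(II(KI))(KI(KK)(IK(II))(ISK(KK(SK))))
  step 2: K(II(KI))(KI(KK)(IK(II))(ISK(KK(SK))))
  step 3: II(KI)
  step 4: I(KI)
  step 5: KI

Term B:
  start: II(KI)
  step 1: I(KI)
  step 2: KI

Answer: SAME — A ⇓ KI, B ⇓ KI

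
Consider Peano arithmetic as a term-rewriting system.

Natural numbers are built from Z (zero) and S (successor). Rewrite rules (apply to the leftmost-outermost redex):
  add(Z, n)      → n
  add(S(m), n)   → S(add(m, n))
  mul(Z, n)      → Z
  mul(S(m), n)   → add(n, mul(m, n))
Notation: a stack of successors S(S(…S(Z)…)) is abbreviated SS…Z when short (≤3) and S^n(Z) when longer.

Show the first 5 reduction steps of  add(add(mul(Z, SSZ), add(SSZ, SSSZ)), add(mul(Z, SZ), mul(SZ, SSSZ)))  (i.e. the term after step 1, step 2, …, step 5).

Answer: after 5 steps: S(add(S(add(Z, SSSZ)), add(mul(Z, SZ), mul(SZ, SSSZ))))

Derivation:
  start: add(add(mul(Z, SSZ), add(SSZ, SSSZ)), add(mul(Z, SZ), mul(SZ, SSSZ)))
  [1] add(add(Z, add(SSZ, SSSZ)), add(mul(Z, SZ), mul(SZ, SSSZ)))
  [2] add(add(SSZ, SSSZ), add(mul(Z, SZ), mul(SZ, SSSZ)))
  [3] add(S(add(SZ, SSSZ)), add(mul(Z, SZ), mul(SZ, SSSZ)))
  [4] S(add(add(SZ, SSSZ), add(mul(Z, SZ), mul(SZ, SSSZ))))
  [5] S(add(S(add(Z, SSSZ)), add(mul(Z, SZ), mul(SZ, SSSZ))))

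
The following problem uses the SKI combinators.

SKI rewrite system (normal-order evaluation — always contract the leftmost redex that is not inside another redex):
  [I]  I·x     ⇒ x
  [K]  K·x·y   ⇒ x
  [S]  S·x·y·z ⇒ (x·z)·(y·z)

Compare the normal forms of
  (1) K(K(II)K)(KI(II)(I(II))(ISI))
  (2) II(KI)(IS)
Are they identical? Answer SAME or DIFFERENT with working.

Term A:
  start: K(K(II)K)(KI(II)(I(II))(ISI))
  [1] K(II)K
  [2] II
  [3] I

Term B:
  start: II(KI)(IS)
  [1] I(KI)(IS)
  [2] KI(IS)
  [3] I

Answer: SAME — A ⇓ I, B ⇓ I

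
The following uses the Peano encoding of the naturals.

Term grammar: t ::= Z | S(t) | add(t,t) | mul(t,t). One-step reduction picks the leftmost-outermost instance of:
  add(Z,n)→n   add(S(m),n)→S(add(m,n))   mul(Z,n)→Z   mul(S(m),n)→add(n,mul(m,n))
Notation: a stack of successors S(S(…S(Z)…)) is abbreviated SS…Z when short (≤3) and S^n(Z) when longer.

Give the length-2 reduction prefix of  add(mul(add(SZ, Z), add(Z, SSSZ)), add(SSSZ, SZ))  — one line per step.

  start: add(mul(add(SZ, Z), add(Z, SSSZ)), add(SSSZ, SZ))
  step 1: add(mul(S(add(Z, Z)), add(Z, SSSZ)), add(SSSZ, SZ))
  step 2: add(add(add(Z, SSSZ), mul(add(Z, Z), add(Z, SSSZ))), add(SSSZ, SZ))

Answer: after 2 steps: add(add(add(Z, SSSZ), mul(add(Z, Z), add(Z, SSSZ))), add(SSSZ, SZ))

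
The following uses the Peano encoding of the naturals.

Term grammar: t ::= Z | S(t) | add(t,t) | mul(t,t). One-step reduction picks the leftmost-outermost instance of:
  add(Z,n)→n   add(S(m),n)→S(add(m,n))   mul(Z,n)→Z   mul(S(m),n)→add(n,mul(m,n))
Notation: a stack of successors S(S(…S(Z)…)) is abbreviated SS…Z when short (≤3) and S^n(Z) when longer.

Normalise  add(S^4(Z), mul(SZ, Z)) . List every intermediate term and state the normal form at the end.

Answer: normal form = S^4(Z)  (in 8 steps)

Derivation:
  start: add(S^4(Z), mul(SZ, Z))
  →1  S(add(SSSZ, mul(SZ, Z)))
  →2  S(S(add(SSZ, mul(SZ, Z))))
  →3  S(S(S(add(SZ, mul(SZ, Z)))))
  →4  S(S(S(S(add(Z, mul(SZ, Z))))))
  →5  S(S(S(S(mul(SZ, Z)))))
  →6  S(S(S(S(add(Z, mul(Z, Z))))))
  →7  S(S(S(S(mul(Z, Z)))))
  →8  S^4(Z)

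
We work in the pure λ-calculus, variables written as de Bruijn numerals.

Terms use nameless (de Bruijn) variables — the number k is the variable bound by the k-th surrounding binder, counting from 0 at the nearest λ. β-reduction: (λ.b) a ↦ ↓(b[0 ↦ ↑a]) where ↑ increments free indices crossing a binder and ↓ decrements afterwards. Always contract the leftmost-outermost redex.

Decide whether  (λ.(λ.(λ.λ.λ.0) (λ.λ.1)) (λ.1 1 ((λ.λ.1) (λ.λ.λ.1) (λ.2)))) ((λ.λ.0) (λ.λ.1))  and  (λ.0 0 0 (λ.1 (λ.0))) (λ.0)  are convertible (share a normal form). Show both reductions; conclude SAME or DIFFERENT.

Answer: SAME — A ⇓ λ.λ.0, B ⇓ λ.λ.0

Working:
Term A:
  start: (λ.(λ.(λ.λ.λ.0) (λ.λ.1)) (λ.1 1 ((λ.λ.1) (λ.λ.λ.1) (λ.2)))) ((λ.λ.0) (λ.λ.1))
  step 1: (λ.(λ.λ.λ.0) (λ.λ.1)) (λ.(λ.λ.0) (λ.λ.1) ((λ.λ.0) (λ.λ.1)) ((λ.λ.1) (λ.λ.λ.1) (λ.(λ.λ.0) (λ.λ.1))))
  step 2: (λ.λ.λ.0) (λ.λ.1)
  step 3: λ.λ.0

Term B:
  start: (λ.0 0 0 (λ.1 (λ.0))) (λ.0)
  step 1: (λ.0) (λ.0) (λ.0) (λ.(λ.0) (λ.0))
  step 2: (λ.0) (λ.0) (λ.(λ.0) (λ.0))
  step 3: (λ.0) (λ.(λ.0) (λ.0))
  step 4: λ.(λ.0) (λ.0)
  step 5: λ.λ.0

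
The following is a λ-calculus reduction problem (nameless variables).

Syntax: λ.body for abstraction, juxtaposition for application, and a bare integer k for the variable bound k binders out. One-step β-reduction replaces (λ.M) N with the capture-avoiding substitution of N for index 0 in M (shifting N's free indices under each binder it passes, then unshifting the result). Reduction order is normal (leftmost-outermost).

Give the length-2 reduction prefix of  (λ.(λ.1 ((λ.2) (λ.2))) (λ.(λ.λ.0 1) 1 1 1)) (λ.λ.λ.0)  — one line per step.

  start: (λ.(λ.1 ((λ.2) (λ.2))) (λ.(λ.λ.0 1) 1 1 1)) (λ.λ.λ.0)
  [1] (λ.(λ.λ.λ.0) ((λ.λ.λ.λ.0) (λ.λ.λ.λ.0))) (λ.(λ.λ.0 1) (λ.λ.λ.0) (λ.λ.λ.0) (λ.λ.λ.0))
  [2] (λ.λ.λ.0) ((λ.λ.λ.λ.0) (λ.λ.λ.λ.0))

Answer: after 2 steps: (λ.λ.λ.0) ((λ.λ.λ.λ.0) (λ.λ.λ.λ.0))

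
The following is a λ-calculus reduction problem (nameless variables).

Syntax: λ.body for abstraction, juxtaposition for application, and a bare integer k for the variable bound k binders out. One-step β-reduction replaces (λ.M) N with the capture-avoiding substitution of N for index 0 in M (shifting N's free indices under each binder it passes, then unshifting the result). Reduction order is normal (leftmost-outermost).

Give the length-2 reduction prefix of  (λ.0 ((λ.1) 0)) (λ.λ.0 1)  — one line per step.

  start: (λ.0 ((λ.1) 0)) (λ.λ.0 1)
  [1] (λ.λ.0 1) ((λ.λ.λ.0 1) (λ.λ.0 1))
  [2] λ.0 ((λ.λ.λ.0 1) (λ.λ.0 1))

Answer: after 2 steps: λ.0 ((λ.λ.λ.0 1) (λ.λ.0 1))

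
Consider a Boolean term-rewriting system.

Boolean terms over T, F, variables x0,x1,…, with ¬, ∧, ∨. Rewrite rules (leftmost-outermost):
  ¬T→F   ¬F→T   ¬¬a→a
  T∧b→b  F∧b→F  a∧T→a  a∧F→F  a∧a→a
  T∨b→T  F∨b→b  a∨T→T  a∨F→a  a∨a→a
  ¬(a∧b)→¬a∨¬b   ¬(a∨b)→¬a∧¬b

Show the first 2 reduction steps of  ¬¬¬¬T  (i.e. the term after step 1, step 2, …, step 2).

Answer: after 2 steps: T

Working:
  start: ¬¬¬¬T
  step 1: ¬¬T
  step 2: T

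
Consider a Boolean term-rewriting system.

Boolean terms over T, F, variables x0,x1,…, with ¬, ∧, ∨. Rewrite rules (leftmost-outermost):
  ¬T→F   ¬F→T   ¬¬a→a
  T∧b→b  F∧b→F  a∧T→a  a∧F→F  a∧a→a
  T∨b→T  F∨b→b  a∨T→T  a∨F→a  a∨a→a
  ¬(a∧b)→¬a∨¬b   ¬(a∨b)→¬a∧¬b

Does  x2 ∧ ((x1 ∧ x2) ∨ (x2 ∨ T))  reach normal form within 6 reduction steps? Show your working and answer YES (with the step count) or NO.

  start: x2 ∧ ((x1 ∧ x2) ∨ (x2 ∨ T))
  [1] x2 ∧ ((x1 ∧ x2) ∨ T)
  [2] x2 ∧ T
  [3] x2

Answer: YES — reaches normal form x2 in 3 ≤ 6 steps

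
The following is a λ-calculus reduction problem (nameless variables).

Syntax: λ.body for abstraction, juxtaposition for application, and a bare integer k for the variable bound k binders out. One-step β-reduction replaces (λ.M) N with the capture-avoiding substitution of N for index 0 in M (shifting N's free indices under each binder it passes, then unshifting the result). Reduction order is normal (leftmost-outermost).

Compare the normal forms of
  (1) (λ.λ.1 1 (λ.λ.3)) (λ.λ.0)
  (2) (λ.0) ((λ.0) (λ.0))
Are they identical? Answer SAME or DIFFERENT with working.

Term A:
  start: (λ.λ.1 1 (λ.λ.3)) (λ.λ.0)
  →1  λ.(λ.λ.0) (λ.λ.0) (λ.λ.λ.λ.0)
  →2  λ.(λ.0) (λ.λ.λ.λ.0)
  →3  λ.λ.λ.λ.λ.0

Term B:
  start: (λ.0) ((λ.0) (λ.0))
  →1  (λ.0) (λ.0)
  →2  λ.0

Answer: DIFFERENT — A ⇓ λ.λ.λ.λ.λ.0, B ⇓ λ.0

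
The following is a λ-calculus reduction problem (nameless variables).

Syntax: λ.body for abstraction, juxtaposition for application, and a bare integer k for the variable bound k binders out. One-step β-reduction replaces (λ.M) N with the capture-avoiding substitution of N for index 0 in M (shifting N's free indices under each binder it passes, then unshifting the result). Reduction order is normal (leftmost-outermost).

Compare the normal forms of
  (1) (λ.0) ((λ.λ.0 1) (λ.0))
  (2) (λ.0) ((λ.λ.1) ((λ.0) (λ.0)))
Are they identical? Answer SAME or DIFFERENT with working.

Answer: DIFFERENT — A ⇓ λ.0 (λ.0), B ⇓ λ.λ.0

Derivation:
Term A:
  start: (λ.0) ((λ.λ.0 1) (λ.0))
  [1] (λ.λ.0 1) (λ.0)
  [2] λ.0 (λ.0)

Term B:
  start: (λ.0) ((λ.λ.1) ((λ.0) (λ.0)))
  [1] (λ.λ.1) ((λ.0) (λ.0))
  [2] λ.(λ.0) (λ.0)
  [3] λ.λ.0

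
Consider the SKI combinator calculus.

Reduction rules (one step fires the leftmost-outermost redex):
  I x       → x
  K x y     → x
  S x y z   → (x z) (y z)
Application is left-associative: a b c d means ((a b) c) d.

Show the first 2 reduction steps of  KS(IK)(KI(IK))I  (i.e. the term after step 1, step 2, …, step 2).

  start: KS(IK)(KI(IK))I
  →1  S(KI(IK))I
  →2  SII

Answer: after 2 steps: SII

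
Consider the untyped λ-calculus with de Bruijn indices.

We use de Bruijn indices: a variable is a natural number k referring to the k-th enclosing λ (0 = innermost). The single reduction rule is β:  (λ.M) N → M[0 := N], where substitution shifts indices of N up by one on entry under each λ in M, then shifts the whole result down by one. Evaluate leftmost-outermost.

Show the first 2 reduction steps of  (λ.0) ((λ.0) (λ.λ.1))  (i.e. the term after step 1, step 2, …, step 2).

  start: (λ.0) ((λ.0) (λ.λ.1))
  step 1: (λ.0) (λ.λ.1)
  step 2: λ.λ.1

Answer: after 2 steps: λ.λ.1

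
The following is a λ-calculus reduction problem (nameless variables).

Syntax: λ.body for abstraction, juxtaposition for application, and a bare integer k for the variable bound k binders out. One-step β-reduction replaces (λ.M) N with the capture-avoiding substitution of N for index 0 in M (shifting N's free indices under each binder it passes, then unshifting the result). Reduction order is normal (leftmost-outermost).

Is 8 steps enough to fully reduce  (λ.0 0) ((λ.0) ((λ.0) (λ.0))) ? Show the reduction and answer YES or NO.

  start: (λ.0 0) ((λ.0) ((λ.0) (λ.0)))
  [1] (λ.0) ((λ.0) (λ.0)) ((λ.0) ((λ.0) (λ.0)))
  [2] (λ.0) (λ.0) ((λ.0) ((λ.0) (λ.0)))
  [3] (λ.0) ((λ.0) ((λ.0) (λ.0)))
  [4] (λ.0) ((λ.0) (λ.0))
  [5] (λ.0) (λ.0)
  [6] λ.0

Answer: YES — reaches normal form λ.0 in 6 ≤ 8 steps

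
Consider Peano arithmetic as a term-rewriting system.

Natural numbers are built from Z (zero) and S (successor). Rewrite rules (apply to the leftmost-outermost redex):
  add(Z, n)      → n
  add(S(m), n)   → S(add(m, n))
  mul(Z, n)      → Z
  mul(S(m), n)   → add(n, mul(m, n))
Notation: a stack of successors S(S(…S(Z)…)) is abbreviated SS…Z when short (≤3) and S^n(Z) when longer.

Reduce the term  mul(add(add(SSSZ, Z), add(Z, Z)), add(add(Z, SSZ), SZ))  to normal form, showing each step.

Answer: normal form = S^9(Z)  (in 37 steps)

Working:
  start: mul(add(add(SSSZ, Z), add(Z, Z)), add(add(Z, SSZ), SZ))
  step 1: mul(add(S(add(SSZ, Z)), add(Z, Z)), add(add(Z, SSZ), SZ))
  step 2: mul(S(add(add(SSZ, Z), add(Z, Z))), add(add(Z, SSZ), SZ))
  step 3: add(add(add(Z, SSZ), SZ), mul(add(add(SSZ, Z), add(Z, Z)), add(add(Z, SSZ), SZ)))
  step 4: add(add(SSZ, SZ), mul(add(add(SSZ, Z), add(Z, Z)), add(add(Z, SSZ), SZ)))
  step 5: add(S(add(SZ, SZ)), mul(add(add(SSZ, Z), add(Z, Z)), add(add(Z, SSZ), SZ)))
  step 6: S(add(add(SZ, SZ), mul(add(add(SSZ, Z), add(Z, Z)), add(add(Z, SSZ), SZ))))
  step 7: S(add(S(add(Z, SZ)), mul(add(add(SSZ, Z), add(Z, Z)), add(add(Z, SSZ), SZ))))
  step 8: S(S(add(add(Z, SZ), mul(add(add(SSZ, Z), add(Z, Z)), add(add(Z, SSZ), SZ)))))
  step 9: S(S(add(SZ, mul(add(add(SSZ, Z), add(Z, Z)), add(add(Z, SSZ), SZ)))))
  step 10: S(S(S(add(Z, mul(add(add(SSZ, Z), add(Z, Z)), add(add(Z, SSZ), SZ))))))
  step 11: S(S(S(mul(add(add(SSZ, Z), add(Z, Z)), add(add(Z, SSZ), SZ)))))
  step 12: S(S(S(mul(add(S(add(SZ, Z)), add(Z, Z)), add(add(Z, SSZ), SZ)))))
  step 13: S(S(S(mul(S(add(add(SZ, Z), add(Z, Z))), add(add(Z, SSZ), SZ)))))
  step 14: S(S(S(add(add(add(Z, SSZ), SZ), mul(add(add(SZ, Z), add(Z, Z)), add(add(Z, SSZ), SZ))))))
  step 15: S(S(S(add(add(SSZ, SZ), mul(add(add(SZ, Z), add(Z, Z)), add(add(Z, SSZ), SZ))))))
  step 16: S(S(S(add(S(add(SZ, SZ)), mul(add(add(SZ, Z), add(Z, Z)), add(add(Z, SSZ), SZ))))))
  step 17: S(S(S(S(add(add(SZ, SZ), mul(add(add(SZ, Z), add(Z, Z)), add(add(Z, SSZ), SZ)))))))
  step 18: S(S(S(S(add(S(add(Z, SZ)), mul(add(add(SZ, Z), add(Z, Z)), add(add(Z, SSZ), SZ)))))))
  step 19: S(S(S(S(S(add(add(Z, SZ), mul(add(add(SZ, Z), add(Z, Z)), add(add(Z, SSZ), SZ))))))))
  step 20: S(S(S(S(S(add(SZ, mul(add(add(SZ, Z), add(Z, Z)), add(add(Z, SSZ), SZ))))))))
  step 21: S(S(S(S(S(S(add(Z, mul(add(add(SZ, Z), add(Z, Z)), add(add(Z, SSZ), SZ)))))))))
  step 22: S(S(S(S(S(S(mul(add(add(SZ, Z), add(Z, Z)), add(add(Z, SSZ), SZ))))))))
  step 23: S(S(S(S(S(S(mul(add(S(add(Z, Z)), add(Z, Z)), add(add(Z, SSZ), SZ))))))))
  step 24: S(S(S(S(S(S(mul(S(add(add(Z, Z), add(Z, Z))), add(add(Z, SSZ), SZ))))))))
  step 25: S(S(S(S(S(S(add(add(add(Z, SSZ), SZ), mul(add(add(Z, Z), add(Z, Z)), add(add(Z, SSZ), SZ)))))))))
  step 26: S(S(S(S(S(S(add(add(SSZ, SZ), mul(add(add(Z, Z), add(Z, Z)), add(add(Z, SSZ), SZ)))))))))
  step 27: S(S(S(S(S(S(add(S(add(SZ, SZ)), mul(add(add(Z, Z), add(Z, Z)), add(add(Z, SSZ), SZ)))))))))
  step 28: S(S(S(S(S(S(S(add(add(SZ, SZ), mul(add(add(Z, Z), add(Z, Z)), add(add(Z, SSZ), SZ))))))))))
  step 29: S(S(S(S(S(S(S(add(S(add(Z, SZ)), mul(add(add(Z, Z), add(Z, Z)), add(add(Z, SSZ), SZ))))))))))
  step 30: S(S(S(S(S(S(S(S(add(add(Z, SZ), mul(add(add(Z, Z), add(Z, Z)), add(add(Z, SSZ), SZ)))))))))))
  step 31: S(S(S(S(S(S(S(S(add(SZ, mul(add(add(Z, Z), add(Z, Z)), add(add(Z, SSZ), SZ)))))))))))
  step 32: S(S(S(S(S(S(S(S(S(add(Z, mul(add(add(Z, Z), add(Z, Z)), add(add(Z, SSZ), SZ))))))))))))
  step 33: S(S(S(S(S(S(S(S(S(mul(add(add(Z, Z), add(Z, Z)), add(add(Z, SSZ), SZ)))))))))))
  step 34: S(S(S(S(S(S(S(S(S(mul(add(Z, add(Z, Z)), add(add(Z, SSZ), SZ)))))))))))
  step 35: S(S(S(S(S(S(S(S(S(mul(add(Z, Z), add(add(Z, SSZ), SZ)))))))))))
  step 36: S(S(S(S(S(S(S(S(S(mul(Z, add(add(Z, SSZ), SZ)))))))))))
  step 37: S^9(Z)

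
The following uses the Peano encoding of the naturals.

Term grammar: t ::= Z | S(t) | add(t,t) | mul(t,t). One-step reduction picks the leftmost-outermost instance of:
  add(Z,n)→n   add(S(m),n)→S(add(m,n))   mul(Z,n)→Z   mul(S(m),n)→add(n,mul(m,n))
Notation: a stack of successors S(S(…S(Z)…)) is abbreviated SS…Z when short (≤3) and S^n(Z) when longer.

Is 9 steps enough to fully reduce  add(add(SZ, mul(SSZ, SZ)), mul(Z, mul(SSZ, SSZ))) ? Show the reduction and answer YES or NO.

  start: add(add(SZ, mul(SSZ, SZ)), mul(Z, mul(SSZ, SSZ)))
  [1] add(S(add(Z, mul(SSZ, SZ))), mul(Z, mul(SSZ, SSZ)))
  [2] S(add(add(Z, mul(SSZ, SZ)), mul(Z, mul(SSZ, SSZ))))
  [3] S(add(mul(SSZ, SZ), mul(Z, mul(SSZ, SSZ))))
  [4] S(add(add(SZ, mul(SZ, SZ)), mul(Z, mul(SSZ, SSZ))))
  [5] S(add(S(add(Z, mul(SZ, SZ))), mul(Z, mul(SSZ, SSZ))))
  [6] S(S(add(add(Z, mul(SZ, SZ)), mul(Z, mul(SSZ, SSZ)))))
  [7] S(S(add(mul(SZ, SZ), mul(Z, mul(SSZ, SSZ)))))
  [8] S(S(add(add(SZ, mul(Z, SZ)), mul(Z, mul(SSZ, SSZ)))))
  [9] S(S(add(S(add(Z, mul(Z, SZ))), mul(Z, mul(SSZ, SSZ)))))

Answer: NO — after 9 steps the term is S(S(add(S(add(Z, mul(Z, SZ))), mul(Z, mul(SSZ, SSZ))))), not yet normal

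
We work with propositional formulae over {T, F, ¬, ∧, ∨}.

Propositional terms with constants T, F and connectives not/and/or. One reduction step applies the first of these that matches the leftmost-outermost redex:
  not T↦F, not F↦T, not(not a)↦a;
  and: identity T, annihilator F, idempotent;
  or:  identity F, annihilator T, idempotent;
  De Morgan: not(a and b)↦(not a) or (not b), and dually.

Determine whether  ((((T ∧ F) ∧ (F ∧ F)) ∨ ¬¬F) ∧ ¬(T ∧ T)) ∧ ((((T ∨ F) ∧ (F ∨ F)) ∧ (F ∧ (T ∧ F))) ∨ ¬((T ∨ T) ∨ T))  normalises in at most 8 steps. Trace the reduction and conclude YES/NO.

  start: ((((T ∧ F) ∧ (F ∧ F)) ∨ ¬¬F) ∧ ¬(T ∧ T)) ∧ ((((T ∨ F) ∧ (F ∨ F)) ∧ (F ∧ (T ∧ F))) ∨ ¬((T ∨ T) ∨ T))
  [1] (((F ∧ (F ∧ F)) ∨ ¬¬F) ∧ ¬(T ∧ T)) ∧ ((((T ∨ F) ∧ (F ∨ F)) ∧ (F ∧ (T ∧ F))) ∨ ¬((T ∨ T) ∨ T))
  [2] ((F ∨ ¬¬F) ∧ ¬(T ∧ T)) ∧ ((((T ∨ F) ∧ (F ∨ F)) ∧ (F ∧ (T ∧ F))) ∨ ¬((T ∨ T) ∨ T))
  [3] (¬¬F ∧ ¬(T ∧ T)) ∧ ((((T ∨ F) ∧ (F ∨ F)) ∧ (F ∧ (T ∧ F))) ∨ ¬((T ∨ T) ∨ T))
  [4] (F ∧ ¬(T ∧ T)) ∧ ((((T ∨ F) ∧ (F ∨ F)) ∧ (F ∧ (T ∧ F))) ∨ ¬((T ∨ T) ∨ T))
  [5] F ∧ ((((T ∨ F) ∧ (F ∨ F)) ∧ (F ∧ (T ∧ F))) ∨ ¬((T ∨ T) ∨ T))
  [6] F

Answer: YES — reaches normal form F in 6 ≤ 8 steps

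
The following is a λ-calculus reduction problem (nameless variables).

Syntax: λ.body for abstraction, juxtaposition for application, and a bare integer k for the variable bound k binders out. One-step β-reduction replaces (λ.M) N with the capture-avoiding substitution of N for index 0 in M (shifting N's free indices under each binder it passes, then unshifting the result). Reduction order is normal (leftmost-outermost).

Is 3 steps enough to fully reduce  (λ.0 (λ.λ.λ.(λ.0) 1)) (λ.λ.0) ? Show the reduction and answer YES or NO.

  start: (λ.0 (λ.λ.λ.(λ.0) 1)) (λ.λ.0)
  [1] (λ.λ.0) (λ.λ.λ.(λ.0) 1)
  [2] λ.0

Answer: YES — reaches normal form λ.0 in 2 ≤ 3 steps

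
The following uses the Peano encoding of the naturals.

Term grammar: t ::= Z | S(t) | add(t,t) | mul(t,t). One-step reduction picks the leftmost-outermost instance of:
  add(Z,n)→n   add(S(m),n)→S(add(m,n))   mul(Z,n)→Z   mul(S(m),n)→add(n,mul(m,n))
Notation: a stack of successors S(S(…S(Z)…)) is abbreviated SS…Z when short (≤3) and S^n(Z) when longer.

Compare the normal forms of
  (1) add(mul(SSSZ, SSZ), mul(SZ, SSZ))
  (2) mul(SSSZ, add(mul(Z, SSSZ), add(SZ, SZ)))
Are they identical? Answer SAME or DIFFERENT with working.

Answer: DIFFERENT — A ⇓ S^8(Z), B ⇓ S^6(Z)

Working:
Term A:
  start: add(mul(SSSZ, SSZ), mul(SZ, SSZ))
  step 1: add(add(SSZ, mul(SSZ, SSZ)), mul(SZ, SSZ))
  step 2: add(S(add(SZ, mul(SSZ, SSZ))), mul(SZ, SSZ))
  step 3: S(add(add(SZ, mul(SSZ, SSZ)), mul(SZ, SSZ)))
  step 4: S(add(S(add(Z, mul(SSZ, SSZ))), mul(SZ, SSZ)))
  step 5: S(S(add(add(Z, mul(SSZ, SSZ)), mul(SZ, SSZ))))
  step 6: S(S(add(mul(SSZ, SSZ), mul(SZ, SSZ))))
  step 7: S(S(add(add(SSZ, mul(SZ, SSZ)), mul(SZ, SSZ))))
  step 8: S(S(add(S(add(SZ, mul(SZ, SSZ))), mul(SZ, SSZ))))
  step 9: S(S(S(add(add(SZ, mul(SZ, SSZ)), mul(SZ, SSZ)))))
  step 10: S(S(S(add(S(add(Z, mul(SZ, SSZ))), mul(SZ, SSZ)))))
  step 11: S(S(S(S(add(add(Z, mul(SZ, SSZ)), mul(SZ, SSZ))))))
  step 12: S(S(S(S(add(mul(SZ, SSZ), mul(SZ, SSZ))))))
  step 13: S(S(S(S(add(add(SSZ, mul(Z, SSZ)), mul(SZ, SSZ))))))
  step 14: S(S(S(S(add(S(add(SZ, mul(Z, SSZ))), mul(SZ, SSZ))))))
  step 15: S(S(S(S(S(add(add(SZ, mul(Z, SSZ)), mul(SZ, SSZ)))))))
  step 16: S(S(S(S(S(add(S(add(Z, mul(Z, SSZ))), mul(SZ, SSZ)))))))
  step 17: S(S(S(S(S(S(add(add(Z, mul(Z, SSZ)), mul(SZ, SSZ))))))))
  step 18: S(S(S(S(S(S(add(mul(Z, SSZ), mul(SZ, SSZ))))))))
  step 19: S(S(S(S(S(S(add(Z, mul(SZ, SSZ))))))))
  step 20: S(S(S(S(S(S(mul(SZ, SSZ)))))))
  step 21: S(S(S(S(S(S(add(SSZ, mul(Z, SSZ))))))))
  step 22: S(S(S(S(S(S(S(add(SZ, mul(Z, SSZ)))))))))
  step 23: S(S(S(S(S(S(S(S(add(Z, mul(Z, SSZ))))))))))
  step 24: S(S(S(S(S(S(S(S(mul(Z, SSZ)))))))))
  step 25: S^8(Z)

Term B:
  start: mul(SSSZ, add(mul(Z, SSSZ), add(SZ, SZ)))
  step 1: add(add(mul(Z, SSSZ), add(SZ, SZ)), mul(SSZ, add(mul(Z, SSSZ), add(SZ, SZ))))
  step 2: add(add(Z, add(SZ, SZ)), mul(SSZ, add(mul(Z, SSSZ), add(SZ, SZ))))
  step 3: add(add(SZ, SZ), mul(SSZ, add(mul(Z, SSSZ), add(SZ, SZ))))
  step 4: add(S(add(Z, SZ)), mul(SSZ, add(mul(Z, SSSZ), add(SZ, SZ))))
  step 5: S(add(add(Z, SZ), mul(SSZ, add(mul(Z, SSSZ), add(SZ, SZ)))))
  step 6: S(add(SZ, mul(SSZ, add(mul(Z, SSSZ), add(SZ, SZ)))))
  step 7: S(S(add(Z, mul(SSZ, add(mul(Z, SSSZ), add(SZ, SZ))))))
  step 8: S(S(mul(SSZ, add(mul(Z, SSSZ), add(SZ, SZ)))))
  step 9: S(S(add(add(mul(Z, SSSZ), add(SZ, SZ)), mul(SZ, add(mul(Z, SSSZ), add(SZ, SZ))))))
  step 10: S(S(add(add(Z, add(SZ, SZ)), mul(SZ, add(mul(Z, SSSZ), add(SZ, SZ))))))
  step 11: S(S(add(add(SZ, SZ), mul(SZ, add(mul(Z, SSSZ), add(SZ, SZ))))))
  step 12: S(S(add(S(add(Z, SZ)), mul(SZ, add(mul(Z, SSSZ), add(SZ, SZ))))))
  step 13: S(S(S(add(add(Z, SZ), mul(SZ, add(mul(Z, SSSZ), add(SZ, SZ)))))))
  step 14: S(S(S(add(SZ, mul(SZ, add(mul(Z, SSSZ), add(SZ, SZ)))))))
  step 15: S(S(S(S(add(Z, mul(SZ, add(mul(Z, SSSZ), add(SZ, SZ))))))))
  step 16: S(S(S(S(mul(SZ, add(mul(Z, SSSZ), add(SZ, SZ)))))))
  step 17: S(S(S(S(add(add(mul(Z, SSSZ), add(SZ, SZ)), mul(Z, add(mul(Z, SSSZ), add(SZ, SZ))))))))
  step 18: S(S(S(S(add(add(Z, add(SZ, SZ)), mul(Z, add(mul(Z, SSSZ), add(SZ, SZ))))))))
  step 19: S(S(S(S(add(add(SZ, SZ), mul(Z, add(mul(Z, SSSZ), add(SZ, SZ))))))))
  step 20: S(S(S(S(add(S(add(Z, SZ)), mul(Z, add(mul(Z, SSSZ), add(SZ, SZ))))))))
  step 21: S(S(S(S(S(add(add(Z, SZ), mul(Z, add(mul(Z, SSSZ), add(SZ, SZ)))))))))
  step 22: S(S(S(S(S(add(SZ, mul(Z, add(mul(Z, SSSZ), add(SZ, SZ)))))))))
  step 23: S(S(S(S(S(S(add(Z, mul(Z, add(mul(Z, SSSZ), add(SZ, SZ))))))))))
  step 24: S(S(S(S(S(S(mul(Z, add(mul(Z, SSSZ), add(SZ, SZ)))))))))
  step 25: S^6(Z)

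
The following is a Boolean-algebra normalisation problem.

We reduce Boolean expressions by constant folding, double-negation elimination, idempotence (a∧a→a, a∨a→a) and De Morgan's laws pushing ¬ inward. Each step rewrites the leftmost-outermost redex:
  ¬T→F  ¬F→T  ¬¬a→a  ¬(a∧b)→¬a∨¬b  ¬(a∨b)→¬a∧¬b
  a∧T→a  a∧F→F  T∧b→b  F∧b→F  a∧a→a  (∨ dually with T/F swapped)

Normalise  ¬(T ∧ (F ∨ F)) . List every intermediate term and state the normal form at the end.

  start: ¬(T ∧ (F ∨ F))
  step 1: ¬T ∨ ¬(F ∨ F)
  step 2: F ∨ ¬(F ∨ F)
  step 3: ¬(F ∨ F)
  step 4: ¬F ∧ ¬F
  step 5: ¬F
  step 6: T

Answer: normal form = T  (in 6 steps)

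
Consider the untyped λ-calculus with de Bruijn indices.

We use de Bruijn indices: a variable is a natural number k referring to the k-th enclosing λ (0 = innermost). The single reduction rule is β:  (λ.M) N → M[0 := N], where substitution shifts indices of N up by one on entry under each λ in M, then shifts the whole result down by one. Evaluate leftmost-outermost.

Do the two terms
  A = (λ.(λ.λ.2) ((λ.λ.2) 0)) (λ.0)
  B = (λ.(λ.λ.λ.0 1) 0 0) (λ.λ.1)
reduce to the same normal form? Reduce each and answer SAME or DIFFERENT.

Answer: DIFFERENT — A ⇓ λ.λ.0, B ⇓ λ.0 (λ.λ.1)

Derivation:
Term A:
  start: (λ.(λ.λ.2) ((λ.λ.2) 0)) (λ.0)
  →1  (λ.λ.λ.0) ((λ.λ.λ.0) (λ.0))
  →2  λ.λ.0

Term B:
  start: (λ.(λ.λ.λ.0 1) 0 0) (λ.λ.1)
  →1  (λ.λ.λ.0 1) (λ.λ.1) (λ.λ.1)
  →2  (λ.λ.0 1) (λ.λ.1)
  →3  λ.0 (λ.λ.1)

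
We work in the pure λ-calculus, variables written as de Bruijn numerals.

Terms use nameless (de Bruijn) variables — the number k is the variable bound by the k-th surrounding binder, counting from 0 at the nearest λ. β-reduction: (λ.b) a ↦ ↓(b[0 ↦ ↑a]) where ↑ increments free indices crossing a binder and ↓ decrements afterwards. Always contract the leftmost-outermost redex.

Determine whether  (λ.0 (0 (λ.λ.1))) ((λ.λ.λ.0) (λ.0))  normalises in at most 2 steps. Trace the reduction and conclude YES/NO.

  start: (λ.0 (0 (λ.λ.1))) ((λ.λ.λ.0) (λ.0))
  step 1: (λ.λ.λ.0) (λ.0) ((λ.λ.λ.0) (λ.0) (λ.λ.1))
  step 2: (λ.λ.0) ((λ.λ.λ.0) (λ.0) (λ.λ.1))

Answer: NO — after 2 steps the term is (λ.λ.0) ((λ.λ.λ.0) (λ.0) (λ.λ.1)), not yet normal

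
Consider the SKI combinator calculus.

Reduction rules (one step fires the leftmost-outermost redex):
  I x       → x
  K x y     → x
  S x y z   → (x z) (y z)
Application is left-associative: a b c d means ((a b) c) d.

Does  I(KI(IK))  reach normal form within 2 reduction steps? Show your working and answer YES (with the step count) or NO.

Answer: YES — reaches normal form I in 2 ≤ 2 steps

Derivation:
  start: I(KI(IK))
  [1] KI(IK)
  [2] I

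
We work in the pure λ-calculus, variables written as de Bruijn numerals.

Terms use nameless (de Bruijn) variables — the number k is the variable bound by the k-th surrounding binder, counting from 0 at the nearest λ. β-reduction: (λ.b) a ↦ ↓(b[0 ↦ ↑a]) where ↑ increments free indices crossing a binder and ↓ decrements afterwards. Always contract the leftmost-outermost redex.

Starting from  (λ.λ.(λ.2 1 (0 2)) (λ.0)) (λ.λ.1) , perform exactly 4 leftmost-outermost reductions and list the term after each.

Answer: after 4 steps: λ.0

Reduction:
  start: (λ.λ.(λ.2 1 (0 2)) (λ.0)) (λ.λ.1)
  [1] λ.(λ.(λ.λ.1) 1 (0 (λ.λ.1))) (λ.0)
  [2] λ.(λ.λ.1) 0 ((λ.0) (λ.λ.1))
  [3] λ.(λ.1) ((λ.0) (λ.λ.1))
  [4] λ.0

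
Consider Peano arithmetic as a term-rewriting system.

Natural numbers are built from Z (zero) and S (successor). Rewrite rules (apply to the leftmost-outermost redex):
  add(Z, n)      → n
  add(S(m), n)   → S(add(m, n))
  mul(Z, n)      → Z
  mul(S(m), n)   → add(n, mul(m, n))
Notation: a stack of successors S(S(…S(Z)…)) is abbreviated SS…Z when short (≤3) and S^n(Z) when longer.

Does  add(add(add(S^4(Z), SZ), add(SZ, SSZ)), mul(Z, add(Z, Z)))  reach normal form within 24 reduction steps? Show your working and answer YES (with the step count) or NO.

  start: add(add(add(S^4(Z), SZ), add(SZ, SSZ)), mul(Z, add(Z, Z)))
  step 1: add(add(S(add(SSSZ, SZ)), add(SZ, SSZ)), mul(Z, add(Z, Z)))
  step 2: add(S(add(add(SSSZ, SZ), add(SZ, SSZ))), mul(Z, add(Z, Z)))
  step 3: S(add(add(add(SSSZ, SZ), add(SZ, SSZ)), mul(Z, add(Z, Z))))
  step 4: S(add(add(S(add(SSZ, SZ)), add(SZ, SSZ)), mul(Z, add(Z, Z))))
  step 5: S(add(S(add(add(SSZ, SZ), add(SZ, SSZ))), mul(Z, add(Z, Z))))
  step 6: S(S(add(add(add(SSZ, SZ), add(SZ, SSZ)), mul(Z, add(Z, Z)))))
  step 7: S(S(add(add(S(add(SZ, SZ)), add(SZ, SSZ)), mul(Z, add(Z, Z)))))
  step 8: S(S(add(S(add(add(SZ, SZ), add(SZ, SSZ))), mul(Z, add(Z, Z)))))
  step 9: S(S(S(add(add(add(SZ, SZ), add(SZ, SSZ)), mul(Z, add(Z, Z))))))
  step 10: S(S(S(add(add(S(add(Z, SZ)), add(SZ, SSZ)), mul(Z, add(Z, Z))))))
  step 11: S(S(S(add(S(add(add(Z, SZ), add(SZ, SSZ))), mul(Z, add(Z, Z))))))
  step 12: S(S(S(S(add(add(add(Z, SZ), add(SZ, SSZ)), mul(Z, add(Z, Z)))))))
  step 13: S(S(S(S(add(add(SZ, add(SZ, SSZ)), mul(Z, add(Z, Z)))))))
  step 14: S(S(S(S(add(S(add(Z, add(SZ, SSZ))), mul(Z, add(Z, Z)))))))
  step 15: S(S(S(S(S(add(add(Z, add(SZ, SSZ)), mul(Z, add(Z, Z))))))))
  step 16: S(S(S(S(S(add(add(SZ, SSZ), mul(Z, add(Z, Z))))))))
  step 17: S(S(S(S(S(add(S(add(Z, SSZ)), mul(Z, add(Z, Z))))))))
  step 18: S(S(S(S(S(S(add(add(Z, SSZ), mul(Z, add(Z, Z)))))))))
  step 19: S(S(S(S(S(S(add(SSZ, mul(Z, add(Z, Z)))))))))
  step 20: S(S(S(S(S(S(S(add(SZ, mul(Z, add(Z, Z))))))))))
  step 21: S(S(S(S(S(S(S(S(add(Z, mul(Z, add(Z, Z)))))))))))
  step 22: S(S(S(S(S(S(S(S(mul(Z, add(Z, Z))))))))))
  step 23: S^8(Z)

Answer: YES — reaches normal form S^8(Z) in 23 ≤ 24 steps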